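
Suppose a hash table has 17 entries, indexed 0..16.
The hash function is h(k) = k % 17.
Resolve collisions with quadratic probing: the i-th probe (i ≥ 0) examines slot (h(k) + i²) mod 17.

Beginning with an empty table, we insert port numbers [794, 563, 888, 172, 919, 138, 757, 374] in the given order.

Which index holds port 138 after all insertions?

794: h=12 => slot 12
563: h=2 => slot 2
888: h=4 => slot 4
172: h=2, probe 2,3 => slot 3
919: h=1 => slot 1
138: h=2, probe 2,3,6 => slot 6
757: h=9 => slot 9
374: h=0 => slot 0
Table: [374, 919, 563, 172, 888, _, 138, _, _, 757, _, _, 794, _, _, _, _]

6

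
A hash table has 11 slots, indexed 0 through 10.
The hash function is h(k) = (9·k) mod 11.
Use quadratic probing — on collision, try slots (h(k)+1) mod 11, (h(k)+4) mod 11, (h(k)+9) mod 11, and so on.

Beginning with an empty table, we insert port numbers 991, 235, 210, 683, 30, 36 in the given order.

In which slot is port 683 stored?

2

991 hashes to 9; slot 9 is free → place at 9.
235 hashes to 3; slot 3 is free → place at 3.
210 hashes to 9; 9 taken → place at 10.
683 hashes to 9; 9,10 taken → place at 2.
30 hashes to 6; slot 6 is free → place at 6.
36 hashes to 5; slot 5 is free → place at 5.
Table: [—, —, 683, 235, —, 36, 30, —, —, 991, 210]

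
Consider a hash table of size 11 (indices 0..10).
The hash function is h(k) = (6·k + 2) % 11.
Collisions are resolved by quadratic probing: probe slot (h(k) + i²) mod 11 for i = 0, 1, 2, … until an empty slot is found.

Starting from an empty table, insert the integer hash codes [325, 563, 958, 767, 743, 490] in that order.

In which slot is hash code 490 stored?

10

325 hashes to 5; slot 5 is free -> place at 5.
563 hashes to 3; slot 3 is free -> place at 3.
958 hashes to 8; slot 8 is free -> place at 8.
767 hashes to 6; slot 6 is free -> place at 6.
743 hashes to 5; 5,6 taken -> place at 9.
490 hashes to 5; 5,6,9,3 taken -> place at 10.
Table: [—, —, —, 563, —, 325, 767, —, 958, 743, 490]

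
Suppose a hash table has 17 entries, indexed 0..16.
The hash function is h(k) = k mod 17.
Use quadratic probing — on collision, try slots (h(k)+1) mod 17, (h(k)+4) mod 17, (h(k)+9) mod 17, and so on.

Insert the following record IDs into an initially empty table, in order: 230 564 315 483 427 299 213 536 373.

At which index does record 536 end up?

Insert 230: h=9, slot 9 empty -> index 9.
Insert 564: h=3, slot 3 empty -> index 3.
Insert 315: h=9, slot 9 occupied -> index 10.
Insert 483: h=7, slot 7 empty -> index 7.
Insert 427: h=2, slot 2 empty -> index 2.
Insert 299: h=10, slot 10 occupied -> index 11.
Insert 213: h=9, slots 9,10 occupied -> index 13.
Insert 536: h=9, slots 9,10,13 occupied -> index 1.
Insert 373: h=16, slot 16 empty -> index 16.
Table: [_, 536, 427, 564, _, _, _, 483, _, 230, 315, 299, _, 213, _, _, 373]

1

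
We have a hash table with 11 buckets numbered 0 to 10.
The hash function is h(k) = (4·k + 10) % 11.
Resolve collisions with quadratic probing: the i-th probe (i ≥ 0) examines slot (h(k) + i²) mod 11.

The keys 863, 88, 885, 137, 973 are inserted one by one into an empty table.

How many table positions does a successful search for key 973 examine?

4

863: h=8 -> slot 8
88: h=10 -> slot 10
885: h=8, probe 8,9 -> slot 9
137: h=8, probe 8,9,1 -> slot 1
973: h=8, probe 8,9,1,6 -> slot 6
Table: [., 137, ., ., ., ., 973, ., 863, 885, 88]
Lookup 973: h=8, probe 8,9,1,6 → found at 6.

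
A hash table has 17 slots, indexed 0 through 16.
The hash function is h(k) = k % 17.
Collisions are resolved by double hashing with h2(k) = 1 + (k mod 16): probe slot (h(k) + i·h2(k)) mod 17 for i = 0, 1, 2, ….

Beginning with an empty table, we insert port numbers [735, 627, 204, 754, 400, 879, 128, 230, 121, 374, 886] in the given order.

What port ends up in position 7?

374

Insert 735: h=4, slot 4 empty → index 4.
Insert 627: h=15, slot 15 empty → index 15.
Insert 204: h=0, slot 0 empty → index 0.
Insert 754: h=6, slot 6 empty → index 6.
Insert 400: h=9, slot 9 empty → index 9.
Insert 879: h=12, slot 12 empty → index 12.
Insert 128: h=9, h2=1, slot 9 occupied → index 10.
Insert 230: h=9, h2=7, slot 9 occupied → index 16.
Insert 121: h=2, slot 2 empty → index 2.
Insert 374: h=0, h2=7, slot 0 occupied → index 7.
Insert 886: h=2, h2=7, slots 2,9,16,6 occupied → index 13.
Table: [204, ., 121, ., 735, ., 754, 374, ., 400, 128, ., 879, 886, ., 627, 230]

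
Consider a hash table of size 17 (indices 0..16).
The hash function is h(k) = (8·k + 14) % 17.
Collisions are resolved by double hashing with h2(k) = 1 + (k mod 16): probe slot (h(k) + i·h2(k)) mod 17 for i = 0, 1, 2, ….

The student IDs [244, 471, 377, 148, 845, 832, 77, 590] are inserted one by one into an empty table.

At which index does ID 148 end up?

244 hashes to 11; slot 11 is free -> place at 11.
471 hashes to 8; slot 8 is free -> place at 8.
377 hashes to 4; slot 4 is free -> place at 4.
148 hashes to 8, h2=5; 8 taken -> place at 13.
845 hashes to 8, h2=14; 8 taken -> place at 5.
832 hashes to 6; slot 6 is free -> place at 6.
77 hashes to 1; slot 1 is free -> place at 1.
590 hashes to 8, h2=15; 8,6,4 taken -> place at 2.
Table: [∅, 77, 590, ∅, 377, 845, 832, ∅, 471, ∅, ∅, 244, ∅, 148, ∅, ∅, ∅]

13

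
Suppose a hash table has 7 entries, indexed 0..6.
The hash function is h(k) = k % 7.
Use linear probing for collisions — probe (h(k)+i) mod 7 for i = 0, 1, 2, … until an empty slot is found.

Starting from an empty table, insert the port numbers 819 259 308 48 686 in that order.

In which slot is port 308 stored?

2

819 hashes to 0; slot 0 is free → place at 0.
259 hashes to 0; 0 taken → place at 1.
308 hashes to 0; 0,1 taken → place at 2.
48 hashes to 6; slot 6 is free → place at 6.
686 hashes to 0; 0,1,2 taken → place at 3.
Table: [819, 259, 308, 686, —, —, 48]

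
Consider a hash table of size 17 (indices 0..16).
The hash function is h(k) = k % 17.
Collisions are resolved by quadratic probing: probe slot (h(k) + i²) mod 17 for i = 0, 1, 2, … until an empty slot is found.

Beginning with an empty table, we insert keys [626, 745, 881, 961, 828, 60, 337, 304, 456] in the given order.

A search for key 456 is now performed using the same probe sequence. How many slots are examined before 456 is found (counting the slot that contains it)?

5

626 hashes to 14; slot 14 is free → place at 14.
745 hashes to 14; 14 taken → place at 15.
881 hashes to 14; 14,15 taken → place at 1.
961 hashes to 9; slot 9 is free → place at 9.
828 hashes to 12; slot 12 is free → place at 12.
60 hashes to 9; 9 taken → place at 10.
337 hashes to 14; 14,15,1 taken → place at 6.
304 hashes to 15; 15 taken → place at 16.
456 hashes to 14; 14,15,1,6 taken → place at 13.
Table: [∅, 881, ∅, ∅, ∅, ∅, 337, ∅, ∅, 961, 60, ∅, 828, 456, 626, 745, 304]
Lookup 456: h=14, probe 14,15,1,6,13 → found at 13.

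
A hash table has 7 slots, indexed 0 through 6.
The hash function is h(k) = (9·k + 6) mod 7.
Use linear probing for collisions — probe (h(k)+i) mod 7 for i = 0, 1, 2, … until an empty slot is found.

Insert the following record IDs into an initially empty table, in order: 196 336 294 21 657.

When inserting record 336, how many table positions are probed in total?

Insert 196: h=6, slot 6 empty => index 6.
Insert 336: h=6, slot 6 occupied => index 0.
Insert 294: h=6, slots 6,0 occupied => index 1.
Insert 21: h=6, slots 6,0,1 occupied => index 2.
Insert 657: h=4, slot 4 empty => index 4.
Table: [336, 294, 21, -, 657, -, 196]

2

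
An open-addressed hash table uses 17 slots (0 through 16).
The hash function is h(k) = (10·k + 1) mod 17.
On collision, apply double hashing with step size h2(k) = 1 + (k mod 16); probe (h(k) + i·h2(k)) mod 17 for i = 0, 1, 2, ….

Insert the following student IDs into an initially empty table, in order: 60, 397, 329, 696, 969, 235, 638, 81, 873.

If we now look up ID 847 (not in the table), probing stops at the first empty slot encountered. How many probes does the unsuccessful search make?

4

Insert 60: h=6, slot 6 empty => index 6.
Insert 397: h=10, slot 10 empty => index 10.
Insert 329: h=10, h2=10, slot 10 occupied => index 3.
Insert 696: h=8, slot 8 empty => index 8.
Insert 969: h=1, slot 1 empty => index 1.
Insert 235: h=5, slot 5 empty => index 5.
Insert 638: h=6, h2=15, slot 6 occupied => index 4.
Insert 81: h=12, slot 12 empty => index 12.
Insert 873: h=10, h2=10, slots 10,3 occupied => index 13.
Table: [., 969, ., 329, 638, 235, 60, ., 696, ., 397, ., 81, 873, ., ., .]
Lookup 847: h=5, h2=16, probe 5,4,3,2 → slot 2 empty, not found.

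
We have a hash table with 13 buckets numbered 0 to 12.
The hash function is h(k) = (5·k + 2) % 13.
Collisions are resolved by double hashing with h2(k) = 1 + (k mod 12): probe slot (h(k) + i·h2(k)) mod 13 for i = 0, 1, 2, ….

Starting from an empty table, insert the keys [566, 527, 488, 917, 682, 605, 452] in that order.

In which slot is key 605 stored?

3

Insert 566: h=11, slot 11 empty => index 11.
Insert 527: h=11, h2=12, slot 11 occupied => index 10.
Insert 488: h=11, h2=9, slot 11 occupied => index 7.
Insert 917: h=11, h2=6, slot 11 occupied => index 4.
Insert 682: h=6, slot 6 empty => index 6.
Insert 605: h=11, h2=6, slots 11,4,10 occupied => index 3.
Insert 452: h=0, slot 0 empty => index 0.
Table: [452, ., ., 605, 917, ., 682, 488, ., ., 527, 566, .]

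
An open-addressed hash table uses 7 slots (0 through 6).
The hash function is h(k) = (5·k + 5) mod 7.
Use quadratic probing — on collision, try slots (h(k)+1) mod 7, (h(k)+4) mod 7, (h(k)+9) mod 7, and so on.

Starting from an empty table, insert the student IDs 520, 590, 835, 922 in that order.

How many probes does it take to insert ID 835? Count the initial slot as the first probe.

3

Insert 520: h=1, slot 1 empty → index 1.
Insert 590: h=1, slot 1 occupied → index 2.
Insert 835: h=1, slots 1,2 occupied → index 5.
Insert 922: h=2, slot 2 occupied → index 3.
Table: [-, 520, 590, 922, -, 835, -]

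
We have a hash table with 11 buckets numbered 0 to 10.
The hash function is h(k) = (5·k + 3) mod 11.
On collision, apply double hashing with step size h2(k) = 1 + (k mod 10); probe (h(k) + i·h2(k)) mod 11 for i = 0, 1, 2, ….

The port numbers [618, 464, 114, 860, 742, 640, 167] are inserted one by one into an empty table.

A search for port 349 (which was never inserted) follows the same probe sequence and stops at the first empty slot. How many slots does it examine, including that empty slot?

2

618: h=2 => slot 2
464: h=2, h2=5, probe 2,7 => slot 7
114: h=1 => slot 1
860: h=2, h2=1, probe 2,3 => slot 3
742: h=6 => slot 6
640: h=2, h2=1, probe 2,3,4 => slot 4
167: h=2, h2=8, probe 2,10 => slot 10
Table: [∅, 114, 618, 860, 640, ∅, 742, 464, ∅, ∅, 167]
Lookup 349: h=10, h2=10, probe 10,9 → slot 9 empty, not found.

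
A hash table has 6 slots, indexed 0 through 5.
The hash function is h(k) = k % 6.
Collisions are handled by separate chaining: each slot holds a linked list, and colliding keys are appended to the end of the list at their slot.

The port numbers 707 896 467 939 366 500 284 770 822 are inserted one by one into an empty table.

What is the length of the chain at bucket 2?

Insert 707: h=5, bucket 5 empty → new chain.
Insert 896: h=2, bucket 2 empty → new chain.
Insert 467: h=5, bucket 5 nonempty → append to chain.
Insert 939: h=3, bucket 3 empty → new chain.
Insert 366: h=0, bucket 0 empty → new chain.
Insert 500: h=2, bucket 2 nonempty → append to chain.
Insert 284: h=2, bucket 2 nonempty → append to chain.
Insert 770: h=2, bucket 2 nonempty → append to chain.
Insert 822: h=0, bucket 0 nonempty → append to chain.
Final buckets:
0: 366 -> 822
1: —
2: 896 -> 500 -> 284 -> 770
3: 939
4: —
5: 707 -> 467

4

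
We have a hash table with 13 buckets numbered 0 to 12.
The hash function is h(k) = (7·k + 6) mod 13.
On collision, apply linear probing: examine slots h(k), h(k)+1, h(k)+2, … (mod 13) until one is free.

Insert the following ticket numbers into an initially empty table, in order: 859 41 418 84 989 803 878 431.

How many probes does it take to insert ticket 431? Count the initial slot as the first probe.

4

Insert 859: h=0, slot 0 empty => index 0.
Insert 41: h=7, slot 7 empty => index 7.
Insert 418: h=7, slot 7 occupied => index 8.
Insert 84: h=9, slot 9 empty => index 9.
Insert 989: h=0, slot 0 occupied => index 1.
Insert 803: h=11, slot 11 empty => index 11.
Insert 878: h=3, slot 3 empty => index 3.
Insert 431: h=7, slots 7,8,9 occupied => index 10.
Table: [859, 989, ., 878, ., ., ., 41, 418, 84, 431, 803, .]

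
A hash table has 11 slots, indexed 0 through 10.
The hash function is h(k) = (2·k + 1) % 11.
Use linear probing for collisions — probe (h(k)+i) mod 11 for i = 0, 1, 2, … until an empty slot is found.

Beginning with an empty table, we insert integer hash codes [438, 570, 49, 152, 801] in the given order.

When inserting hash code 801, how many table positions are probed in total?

438: h=8 -> slot 8
570: h=8, probe 8,9 -> slot 9
49: h=0 -> slot 0
152: h=8, probe 8,9,10 -> slot 10
801: h=8, probe 8,9,10,0,1 -> slot 1
Table: [49, 801, ∅, ∅, ∅, ∅, ∅, ∅, 438, 570, 152]

5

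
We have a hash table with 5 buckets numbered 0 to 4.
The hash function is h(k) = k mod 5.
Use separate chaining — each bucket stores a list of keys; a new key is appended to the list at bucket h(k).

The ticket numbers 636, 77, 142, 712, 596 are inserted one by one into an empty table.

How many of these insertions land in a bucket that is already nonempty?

3

Insert 636: h=1, bucket 1 empty → new chain.
Insert 77: h=2, bucket 2 empty → new chain.
Insert 142: h=2, bucket 2 nonempty → append to chain.
Insert 712: h=2, bucket 2 nonempty → append to chain.
Insert 596: h=1, bucket 1 nonempty → append to chain.
Final buckets:
0: ∅
1: 636 -> 596
2: 77 -> 142 -> 712
3: ∅
4: ∅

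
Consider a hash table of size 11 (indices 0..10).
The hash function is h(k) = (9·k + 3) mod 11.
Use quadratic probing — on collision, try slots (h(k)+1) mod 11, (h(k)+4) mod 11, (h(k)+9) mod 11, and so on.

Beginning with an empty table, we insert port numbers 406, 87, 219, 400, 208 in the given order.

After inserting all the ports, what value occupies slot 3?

208

Insert 406: h=5, slot 5 empty => index 5.
Insert 87: h=5, slot 5 occupied => index 6.
Insert 219: h=5, slots 5,6 occupied => index 9.
Insert 400: h=6, slot 6 occupied => index 7.
Insert 208: h=5, slots 5,6,9 occupied => index 3.
Table: [_, _, _, 208, _, 406, 87, 400, _, 219, _]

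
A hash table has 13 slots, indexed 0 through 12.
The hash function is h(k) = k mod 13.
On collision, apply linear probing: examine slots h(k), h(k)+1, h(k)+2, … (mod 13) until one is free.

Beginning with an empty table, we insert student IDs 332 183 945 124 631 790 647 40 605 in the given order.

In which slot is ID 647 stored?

Insert 332: h=7, slot 7 empty => index 7.
Insert 183: h=1, slot 1 empty => index 1.
Insert 945: h=9, slot 9 empty => index 9.
Insert 124: h=7, slot 7 occupied => index 8.
Insert 631: h=7, slots 7,8,9 occupied => index 10.
Insert 790: h=10, slot 10 occupied => index 11.
Insert 647: h=10, slots 10,11 occupied => index 12.
Insert 40: h=1, slot 1 occupied => index 2.
Insert 605: h=7, slots 7,8,9,10,11,12 occupied => index 0.
Table: [605, 183, 40, -, -, -, -, 332, 124, 945, 631, 790, 647]

12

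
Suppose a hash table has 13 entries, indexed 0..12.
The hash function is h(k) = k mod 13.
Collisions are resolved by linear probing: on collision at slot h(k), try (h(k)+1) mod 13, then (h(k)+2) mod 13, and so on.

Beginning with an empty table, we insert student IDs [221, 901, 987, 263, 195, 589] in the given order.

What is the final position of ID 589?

221 hashes to 0; slot 0 is free => place at 0.
901 hashes to 4; slot 4 is free => place at 4.
987 hashes to 12; slot 12 is free => place at 12.
263 hashes to 3; slot 3 is free => place at 3.
195 hashes to 0; 0 taken => place at 1.
589 hashes to 4; 4 taken => place at 5.
Table: [221, 195, _, 263, 901, 589, _, _, _, _, _, _, 987]

5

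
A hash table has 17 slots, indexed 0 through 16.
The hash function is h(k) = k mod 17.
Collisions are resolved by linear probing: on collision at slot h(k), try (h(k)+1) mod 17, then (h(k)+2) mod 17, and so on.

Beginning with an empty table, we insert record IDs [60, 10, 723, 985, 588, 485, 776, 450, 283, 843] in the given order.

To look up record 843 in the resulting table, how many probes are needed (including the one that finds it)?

60 hashes to 9; slot 9 is free -> place at 9.
10 hashes to 10; slot 10 is free -> place at 10.
723 hashes to 9; 9,10 taken -> place at 11.
985 hashes to 16; slot 16 is free -> place at 16.
588 hashes to 10; 10,11 taken -> place at 12.
485 hashes to 9; 9,10,11,12 taken -> place at 13.
776 hashes to 11; 11,12,13 taken -> place at 14.
450 hashes to 8; slot 8 is free -> place at 8.
283 hashes to 11; 11,12,13,14 taken -> place at 15.
843 hashes to 10; 10,11,12,13,14,15,16 taken -> place at 0.
Table: [843, ., ., ., ., ., ., ., 450, 60, 10, 723, 588, 485, 776, 283, 985]
Lookup 843: h=10, probe 10,11,12,13,14,15,16,0 → found at 0.

8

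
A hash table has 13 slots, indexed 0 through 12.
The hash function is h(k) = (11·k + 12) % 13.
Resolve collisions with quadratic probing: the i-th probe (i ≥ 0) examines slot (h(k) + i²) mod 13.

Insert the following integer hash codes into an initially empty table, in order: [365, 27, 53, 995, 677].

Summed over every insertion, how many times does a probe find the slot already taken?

7

Insert 365: h=10, slot 10 empty → index 10.
Insert 27: h=10, slot 10 occupied → index 11.
Insert 53: h=10, slots 10,11 occupied → index 1.
Insert 995: h=11, slot 11 occupied → index 12.
Insert 677: h=10, slots 10,11,1 occupied → index 6.
Table: [_, 53, _, _, _, _, 677, _, _, _, 365, 27, 995]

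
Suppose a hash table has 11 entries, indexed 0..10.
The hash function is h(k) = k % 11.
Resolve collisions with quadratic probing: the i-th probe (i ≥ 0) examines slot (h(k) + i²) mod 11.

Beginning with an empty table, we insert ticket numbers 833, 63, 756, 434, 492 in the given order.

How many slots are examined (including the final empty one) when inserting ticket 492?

4

Insert 833: h=8, slot 8 empty -> index 8.
Insert 63: h=8, slot 8 occupied -> index 9.
Insert 756: h=8, slots 8,9 occupied -> index 1.
Insert 434: h=5, slot 5 empty -> index 5.
Insert 492: h=8, slots 8,9,1 occupied -> index 6.
Table: [_, 756, _, _, _, 434, 492, _, 833, 63, _]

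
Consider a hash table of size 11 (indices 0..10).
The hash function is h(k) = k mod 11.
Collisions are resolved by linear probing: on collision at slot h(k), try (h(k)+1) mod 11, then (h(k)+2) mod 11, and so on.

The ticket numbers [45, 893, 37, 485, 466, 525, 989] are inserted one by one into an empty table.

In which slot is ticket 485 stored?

Insert 45: h=1, slot 1 empty -> index 1.
Insert 893: h=2, slot 2 empty -> index 2.
Insert 37: h=4, slot 4 empty -> index 4.
Insert 485: h=1, slots 1,2 occupied -> index 3.
Insert 466: h=4, slot 4 occupied -> index 5.
Insert 525: h=8, slot 8 empty -> index 8.
Insert 989: h=10, slot 10 empty -> index 10.
Table: [—, 45, 893, 485, 37, 466, —, —, 525, —, 989]

3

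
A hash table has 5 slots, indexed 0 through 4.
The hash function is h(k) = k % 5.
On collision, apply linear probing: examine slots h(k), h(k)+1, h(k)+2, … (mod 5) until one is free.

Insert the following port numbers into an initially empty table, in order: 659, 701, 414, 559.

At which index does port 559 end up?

Insert 659: h=4, slot 4 empty → index 4.
Insert 701: h=1, slot 1 empty → index 1.
Insert 414: h=4, slot 4 occupied → index 0.
Insert 559: h=4, slots 4,0,1 occupied → index 2.
Table: [414, 701, 559, ∅, 659]

2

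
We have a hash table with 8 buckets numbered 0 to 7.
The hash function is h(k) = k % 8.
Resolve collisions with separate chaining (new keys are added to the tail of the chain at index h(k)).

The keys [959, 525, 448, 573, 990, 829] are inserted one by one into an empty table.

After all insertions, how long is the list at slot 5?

3

959 → bucket 7
525 → bucket 5
448 → bucket 0
573 → bucket 5 (collision)
990 → bucket 6
829 → bucket 5 (collision)
Final buckets:
0: 448
1: .
2: .
3: .
4: .
5: 525 -> 573 -> 829
6: 990
7: 959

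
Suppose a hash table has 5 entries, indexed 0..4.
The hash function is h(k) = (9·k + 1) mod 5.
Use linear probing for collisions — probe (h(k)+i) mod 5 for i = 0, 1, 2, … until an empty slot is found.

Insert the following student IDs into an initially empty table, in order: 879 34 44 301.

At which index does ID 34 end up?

3

879: h=2 → slot 2
34: h=2, probe 2,3 → slot 3
44: h=2, probe 2,3,4 → slot 4
301: h=0 → slot 0
Table: [301, _, 879, 34, 44]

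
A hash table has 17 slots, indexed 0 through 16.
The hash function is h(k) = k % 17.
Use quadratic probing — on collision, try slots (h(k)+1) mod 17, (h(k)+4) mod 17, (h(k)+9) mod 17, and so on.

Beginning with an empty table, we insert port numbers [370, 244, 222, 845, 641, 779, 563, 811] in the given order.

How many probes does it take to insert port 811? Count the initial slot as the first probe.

370 hashes to 13; slot 13 is free → place at 13.
244 hashes to 6; slot 6 is free → place at 6.
222 hashes to 1; slot 1 is free → place at 1.
845 hashes to 12; slot 12 is free → place at 12.
641 hashes to 12; 12,13 taken → place at 16.
779 hashes to 14; slot 14 is free → place at 14.
563 hashes to 2; slot 2 is free → place at 2.
811 hashes to 12; 12,13,16 taken → place at 4.
Table: [., 222, 563, ., 811, ., 244, ., ., ., ., ., 845, 370, 779, ., 641]

4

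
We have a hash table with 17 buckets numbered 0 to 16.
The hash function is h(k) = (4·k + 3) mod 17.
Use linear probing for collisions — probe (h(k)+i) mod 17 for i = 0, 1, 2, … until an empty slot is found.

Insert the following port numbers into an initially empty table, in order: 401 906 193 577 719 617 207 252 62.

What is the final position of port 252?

401 hashes to 9; slot 9 is free -> place at 9.
906 hashes to 6; slot 6 is free -> place at 6.
193 hashes to 10; slot 10 is free -> place at 10.
577 hashes to 16; slot 16 is free -> place at 16.
719 hashes to 6; 6 taken -> place at 7.
617 hashes to 6; 6,7 taken -> place at 8.
207 hashes to 15; slot 15 is free -> place at 15.
252 hashes to 8; 8,9,10 taken -> place at 11.
62 hashes to 13; slot 13 is free -> place at 13.
Table: [∅, ∅, ∅, ∅, ∅, ∅, 906, 719, 617, 401, 193, 252, ∅, 62, ∅, 207, 577]

11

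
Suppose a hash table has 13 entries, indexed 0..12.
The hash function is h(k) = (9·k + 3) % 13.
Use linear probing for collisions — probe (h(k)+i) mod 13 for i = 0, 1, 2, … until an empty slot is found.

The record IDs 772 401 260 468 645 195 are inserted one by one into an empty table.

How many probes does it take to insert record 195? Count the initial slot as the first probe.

3

772: h=9 => slot 9
401: h=11 => slot 11
260: h=3 => slot 3
468: h=3, probe 3,4 => slot 4
645: h=10 => slot 10
195: h=3, probe 3,4,5 => slot 5
Table: [., ., ., 260, 468, 195, ., ., ., 772, 645, 401, .]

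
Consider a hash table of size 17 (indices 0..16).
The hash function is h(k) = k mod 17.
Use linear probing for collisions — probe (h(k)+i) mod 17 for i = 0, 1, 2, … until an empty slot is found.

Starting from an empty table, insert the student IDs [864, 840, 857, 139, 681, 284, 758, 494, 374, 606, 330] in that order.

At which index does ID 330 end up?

9

Insert 864: h=14, slot 14 empty -> index 14.
Insert 840: h=7, slot 7 empty -> index 7.
Insert 857: h=7, slot 7 occupied -> index 8.
Insert 139: h=3, slot 3 empty -> index 3.
Insert 681: h=1, slot 1 empty -> index 1.
Insert 284: h=12, slot 12 empty -> index 12.
Insert 758: h=10, slot 10 empty -> index 10.
Insert 494: h=1, slot 1 occupied -> index 2.
Insert 374: h=0, slot 0 empty -> index 0.
Insert 606: h=11, slot 11 empty -> index 11.
Insert 330: h=7, slots 7,8 occupied -> index 9.
Table: [374, 681, 494, 139, ∅, ∅, ∅, 840, 857, 330, 758, 606, 284, ∅, 864, ∅, ∅]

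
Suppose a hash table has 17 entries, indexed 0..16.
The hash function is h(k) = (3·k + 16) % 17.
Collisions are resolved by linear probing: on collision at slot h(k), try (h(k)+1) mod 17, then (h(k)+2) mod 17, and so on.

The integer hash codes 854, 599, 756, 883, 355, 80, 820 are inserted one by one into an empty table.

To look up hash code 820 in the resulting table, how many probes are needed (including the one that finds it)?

854: h=11 → slot 11
599: h=11, probe 11,12 → slot 12
756: h=6 → slot 6
883: h=13 → slot 13
355: h=10 → slot 10
80: h=1 → slot 1
820: h=11, probe 11,12,13,14 → slot 14
Table: [-, 80, -, -, -, -, 756, -, -, -, 355, 854, 599, 883, 820, -, -]
Lookup 820: h=11, probe 11,12,13,14 → found at 14.

4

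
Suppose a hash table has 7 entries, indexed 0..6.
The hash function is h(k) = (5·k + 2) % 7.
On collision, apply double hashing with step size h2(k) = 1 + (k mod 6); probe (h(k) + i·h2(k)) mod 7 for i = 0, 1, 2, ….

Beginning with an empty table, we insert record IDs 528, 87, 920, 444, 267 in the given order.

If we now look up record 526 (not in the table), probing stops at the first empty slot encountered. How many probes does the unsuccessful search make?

Insert 528: h=3, slot 3 empty => index 3.
Insert 87: h=3, h2=4, slot 3 occupied => index 0.
Insert 920: h=3, h2=3, slot 3 occupied => index 6.
Insert 444: h=3, h2=1, slot 3 occupied => index 4.
Insert 267: h=0, h2=4, slots 0,4 occupied => index 1.
Table: [87, 267, ∅, 528, 444, ∅, 920]
Lookup 526: h=0, h2=5, probe 0,5 → slot 5 empty, not found.

2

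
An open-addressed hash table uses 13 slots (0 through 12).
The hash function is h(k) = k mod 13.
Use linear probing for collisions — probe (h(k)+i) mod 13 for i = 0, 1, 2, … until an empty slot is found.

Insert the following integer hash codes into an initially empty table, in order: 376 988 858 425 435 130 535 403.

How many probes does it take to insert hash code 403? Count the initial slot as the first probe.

Insert 376: h=12, slot 12 empty => index 12.
Insert 988: h=0, slot 0 empty => index 0.
Insert 858: h=0, slot 0 occupied => index 1.
Insert 425: h=9, slot 9 empty => index 9.
Insert 435: h=6, slot 6 empty => index 6.
Insert 130: h=0, slots 0,1 occupied => index 2.
Insert 535: h=2, slot 2 occupied => index 3.
Insert 403: h=0, slots 0,1,2,3 occupied => index 4.
Table: [988, 858, 130, 535, 403, ∅, 435, ∅, ∅, 425, ∅, ∅, 376]

5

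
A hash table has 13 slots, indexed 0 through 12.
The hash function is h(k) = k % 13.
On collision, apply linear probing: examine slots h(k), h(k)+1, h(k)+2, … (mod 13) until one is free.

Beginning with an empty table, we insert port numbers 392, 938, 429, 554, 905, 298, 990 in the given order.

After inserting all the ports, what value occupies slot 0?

Insert 392: h=2, slot 2 empty -> index 2.
Insert 938: h=2, slot 2 occupied -> index 3.
Insert 429: h=0, slot 0 empty -> index 0.
Insert 554: h=8, slot 8 empty -> index 8.
Insert 905: h=8, slot 8 occupied -> index 9.
Insert 298: h=12, slot 12 empty -> index 12.
Insert 990: h=2, slots 2,3 occupied -> index 4.
Table: [429, —, 392, 938, 990, —, —, —, 554, 905, —, —, 298]

429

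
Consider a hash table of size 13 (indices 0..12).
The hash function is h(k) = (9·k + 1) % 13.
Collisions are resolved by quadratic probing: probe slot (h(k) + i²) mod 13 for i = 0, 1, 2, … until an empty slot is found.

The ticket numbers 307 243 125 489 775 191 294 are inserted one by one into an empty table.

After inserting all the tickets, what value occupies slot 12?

489

307: h=8 → slot 8
243: h=4 → slot 4
125: h=8, probe 8,9 → slot 9
489: h=8, probe 8,9,12 → slot 12
775: h=8, probe 8,9,12,4,11 → slot 11
191: h=4, probe 4,5 → slot 5
294: h=8, probe 8,9,12,4,11,7 → slot 7
Table: [-, -, -, -, 243, 191, -, 294, 307, 125, -, 775, 489]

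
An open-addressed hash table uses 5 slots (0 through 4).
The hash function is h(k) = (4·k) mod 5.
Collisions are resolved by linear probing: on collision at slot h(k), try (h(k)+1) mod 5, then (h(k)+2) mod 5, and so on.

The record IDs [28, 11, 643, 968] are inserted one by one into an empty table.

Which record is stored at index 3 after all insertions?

28 hashes to 2; slot 2 is free → place at 2.
11 hashes to 4; slot 4 is free → place at 4.
643 hashes to 2; 2 taken → place at 3.
968 hashes to 2; 2,3,4 taken → place at 0.
Table: [968, ., 28, 643, 11]

643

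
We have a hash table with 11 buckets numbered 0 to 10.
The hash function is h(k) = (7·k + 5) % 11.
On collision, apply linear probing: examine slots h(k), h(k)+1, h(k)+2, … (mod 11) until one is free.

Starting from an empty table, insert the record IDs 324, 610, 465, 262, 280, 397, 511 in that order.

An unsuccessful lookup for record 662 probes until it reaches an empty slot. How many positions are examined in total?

324 hashes to 7; slot 7 is free => place at 7.
610 hashes to 7; 7 taken => place at 8.
465 hashes to 4; slot 4 is free => place at 4.
262 hashes to 2; slot 2 is free => place at 2.
280 hashes to 7; 7,8 taken => place at 9.
397 hashes to 1; slot 1 is free => place at 1.
511 hashes to 7; 7,8,9 taken => place at 10.
Table: [_, 397, 262, _, 465, _, _, 324, 610, 280, 511]
Lookup 662: h=8, probe 8,9,10,0 → slot 0 empty, not found.

4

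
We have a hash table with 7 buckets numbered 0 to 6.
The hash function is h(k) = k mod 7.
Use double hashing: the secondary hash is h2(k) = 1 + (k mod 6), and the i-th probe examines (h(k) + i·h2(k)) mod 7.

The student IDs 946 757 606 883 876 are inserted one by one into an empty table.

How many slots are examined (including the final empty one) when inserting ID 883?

Insert 946: h=1, slot 1 empty -> index 1.
Insert 757: h=1, h2=2, slot 1 occupied -> index 3.
Insert 606: h=4, slot 4 empty -> index 4.
Insert 883: h=1, h2=2, slots 1,3 occupied -> index 5.
Insert 876: h=1, h2=1, slot 1 occupied -> index 2.
Table: [., 946, 876, 757, 606, 883, .]

3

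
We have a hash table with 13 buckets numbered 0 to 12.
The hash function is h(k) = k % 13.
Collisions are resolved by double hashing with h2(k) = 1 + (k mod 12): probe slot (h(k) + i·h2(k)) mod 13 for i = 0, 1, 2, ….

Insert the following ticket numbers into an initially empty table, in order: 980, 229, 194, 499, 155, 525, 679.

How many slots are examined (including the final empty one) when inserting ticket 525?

2

980 hashes to 5; slot 5 is free → place at 5.
229 hashes to 8; slot 8 is free → place at 8.
194 hashes to 12; slot 12 is free → place at 12.
499 hashes to 5, h2=8; 5 taken → place at 0.
155 hashes to 12, h2=12; 12 taken → place at 11.
525 hashes to 5, h2=10; 5 taken → place at 2.
679 hashes to 3; slot 3 is free → place at 3.
Table: [499, _, 525, 679, _, 980, _, _, 229, _, _, 155, 194]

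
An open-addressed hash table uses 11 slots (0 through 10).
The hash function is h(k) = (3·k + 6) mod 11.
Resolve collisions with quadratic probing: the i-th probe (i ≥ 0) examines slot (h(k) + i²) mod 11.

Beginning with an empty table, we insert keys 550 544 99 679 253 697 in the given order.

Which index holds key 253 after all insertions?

550: h=6 => slot 6
544: h=10 => slot 10
99: h=6, probe 6,7 => slot 7
679: h=8 => slot 8
253: h=6, probe 6,7,10,4 => slot 4
697: h=7, probe 7,8,0 => slot 0
Table: [697, -, -, -, 253, -, 550, 99, 679, -, 544]

4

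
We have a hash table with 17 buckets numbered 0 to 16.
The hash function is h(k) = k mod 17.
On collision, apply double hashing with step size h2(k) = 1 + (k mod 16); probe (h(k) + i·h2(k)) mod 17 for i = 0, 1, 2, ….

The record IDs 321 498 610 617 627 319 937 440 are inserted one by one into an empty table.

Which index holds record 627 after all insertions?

2

Insert 321: h=15, slot 15 empty => index 15.
Insert 498: h=5, slot 5 empty => index 5.
Insert 610: h=15, h2=3, slot 15 occupied => index 1.
Insert 617: h=5, h2=10, slots 5,15 occupied => index 8.
Insert 627: h=15, h2=4, slot 15 occupied => index 2.
Insert 319: h=13, slot 13 empty => index 13.
Insert 937: h=2, h2=10, slot 2 occupied => index 12.
Insert 440: h=15, h2=9, slot 15 occupied => index 7.
Table: [-, 610, 627, -, -, 498, -, 440, 617, -, -, -, 937, 319, -, 321, -]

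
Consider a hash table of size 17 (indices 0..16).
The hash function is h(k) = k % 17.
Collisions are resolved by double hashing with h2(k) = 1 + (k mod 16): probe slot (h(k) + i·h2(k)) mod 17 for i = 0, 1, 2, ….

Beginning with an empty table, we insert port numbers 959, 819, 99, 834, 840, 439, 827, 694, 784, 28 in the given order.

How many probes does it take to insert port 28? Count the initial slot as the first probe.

5

Insert 959: h=7, slot 7 empty → index 7.
Insert 819: h=3, slot 3 empty → index 3.
Insert 99: h=14, slot 14 empty → index 14.
Insert 834: h=1, slot 1 empty → index 1.
Insert 840: h=7, h2=9, slot 7 occupied → index 16.
Insert 439: h=14, h2=8, slot 14 occupied → index 5.
Insert 827: h=11, slot 11 empty → index 11.
Insert 694: h=14, h2=7, slot 14 occupied → index 4.
Insert 784: h=2, slot 2 empty → index 2.
Insert 28: h=11, h2=13, slots 11,7,3,16 occupied → index 12.
Table: [_, 834, 784, 819, 694, 439, _, 959, _, _, _, 827, 28, _, 99, _, 840]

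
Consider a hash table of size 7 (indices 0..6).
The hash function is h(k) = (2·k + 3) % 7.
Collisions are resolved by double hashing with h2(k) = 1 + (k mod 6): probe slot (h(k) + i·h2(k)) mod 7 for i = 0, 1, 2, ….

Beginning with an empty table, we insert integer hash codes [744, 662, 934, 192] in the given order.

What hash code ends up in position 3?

192

744 hashes to 0; slot 0 is free -> place at 0.
662 hashes to 4; slot 4 is free -> place at 4.
934 hashes to 2; slot 2 is free -> place at 2.
192 hashes to 2, h2=1; 2 taken -> place at 3.
Table: [744, ., 934, 192, 662, ., .]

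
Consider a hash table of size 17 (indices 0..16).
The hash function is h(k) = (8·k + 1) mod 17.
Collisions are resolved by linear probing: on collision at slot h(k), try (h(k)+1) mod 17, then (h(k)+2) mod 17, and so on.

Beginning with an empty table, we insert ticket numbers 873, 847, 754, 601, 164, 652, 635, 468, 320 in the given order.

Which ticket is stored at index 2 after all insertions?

Insert 873: h=15, slot 15 empty → index 15.
Insert 847: h=11, slot 11 empty → index 11.
Insert 754: h=15, slot 15 occupied → index 16.
Insert 601: h=15, slots 15,16 occupied → index 0.
Insert 164: h=4, slot 4 empty → index 4.
Insert 652: h=15, slots 15,16,0 occupied → index 1.
Insert 635: h=15, slots 15,16,0,1 occupied → index 2.
Insert 468: h=5, slot 5 empty → index 5.
Insert 320: h=11, slot 11 occupied → index 12.
Table: [601, 652, 635, _, 164, 468, _, _, _, _, _, 847, 320, _, _, 873, 754]

635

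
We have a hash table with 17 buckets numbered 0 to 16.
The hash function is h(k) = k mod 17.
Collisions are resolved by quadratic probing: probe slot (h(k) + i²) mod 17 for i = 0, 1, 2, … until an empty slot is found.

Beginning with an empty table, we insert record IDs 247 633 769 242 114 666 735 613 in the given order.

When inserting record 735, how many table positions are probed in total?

Insert 247: h=9, slot 9 empty -> index 9.
Insert 633: h=4, slot 4 empty -> index 4.
Insert 769: h=4, slot 4 occupied -> index 5.
Insert 242: h=4, slots 4,5 occupied -> index 8.
Insert 114: h=12, slot 12 empty -> index 12.
Insert 666: h=3, slot 3 empty -> index 3.
Insert 735: h=4, slots 4,5,8 occupied -> index 13.
Insert 613: h=1, slot 1 empty -> index 1.
Table: [∅, 613, ∅, 666, 633, 769, ∅, ∅, 242, 247, ∅, ∅, 114, 735, ∅, ∅, ∅]

4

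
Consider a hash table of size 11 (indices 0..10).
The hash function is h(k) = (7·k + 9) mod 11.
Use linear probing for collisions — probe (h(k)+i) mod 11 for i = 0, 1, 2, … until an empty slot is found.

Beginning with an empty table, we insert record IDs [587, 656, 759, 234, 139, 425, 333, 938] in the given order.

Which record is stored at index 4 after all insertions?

Insert 587: h=4, slot 4 empty -> index 4.
Insert 656: h=3, slot 3 empty -> index 3.
Insert 759: h=9, slot 9 empty -> index 9.
Insert 234: h=8, slot 8 empty -> index 8.
Insert 139: h=3, slots 3,4 occupied -> index 5.
Insert 425: h=3, slots 3,4,5 occupied -> index 6.
Insert 333: h=8, slots 8,9 occupied -> index 10.
Insert 938: h=8, slots 8,9,10 occupied -> index 0.
Table: [938, ., ., 656, 587, 139, 425, ., 234, 759, 333]

587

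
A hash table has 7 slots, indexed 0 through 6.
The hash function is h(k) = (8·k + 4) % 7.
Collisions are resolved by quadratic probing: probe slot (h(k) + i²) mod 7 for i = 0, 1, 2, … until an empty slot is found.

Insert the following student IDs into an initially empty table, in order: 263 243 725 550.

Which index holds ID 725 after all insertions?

5

263 hashes to 1; slot 1 is free => place at 1.
243 hashes to 2; slot 2 is free => place at 2.
725 hashes to 1; 1,2 taken => place at 5.
550 hashes to 1; 1,2,5 taken => place at 3.
Table: [-, 263, 243, 550, -, 725, -]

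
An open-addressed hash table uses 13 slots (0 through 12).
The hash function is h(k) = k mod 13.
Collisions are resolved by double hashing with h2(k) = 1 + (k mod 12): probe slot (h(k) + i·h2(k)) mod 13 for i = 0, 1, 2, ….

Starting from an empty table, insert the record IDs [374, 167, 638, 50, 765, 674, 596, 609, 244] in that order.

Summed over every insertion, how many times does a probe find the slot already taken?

Insert 374: h=10, slot 10 empty => index 10.
Insert 167: h=11, slot 11 empty => index 11.
Insert 638: h=1, slot 1 empty => index 1.
Insert 50: h=11, h2=3, slots 11,1 occupied => index 4.
Insert 765: h=11, h2=10, slot 11 occupied => index 8.
Insert 674: h=11, h2=3, slots 11,1,4 occupied => index 7.
Insert 596: h=11, h2=9, slots 11,7 occupied => index 3.
Insert 609: h=11, h2=10, slots 11,8 occupied => index 5.
Insert 244: h=10, h2=5, slot 10 occupied => index 2.
Table: [∅, 638, 244, 596, 50, 609, ∅, 674, 765, ∅, 374, 167, ∅]

11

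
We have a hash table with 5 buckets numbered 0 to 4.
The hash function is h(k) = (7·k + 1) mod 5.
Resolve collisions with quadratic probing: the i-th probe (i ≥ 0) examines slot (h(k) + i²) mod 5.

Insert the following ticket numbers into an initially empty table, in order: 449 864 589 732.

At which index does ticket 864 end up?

Insert 449: h=4, slot 4 empty → index 4.
Insert 864: h=4, slot 4 occupied → index 0.
Insert 589: h=4, slots 4,0 occupied → index 3.
Insert 732: h=0, slot 0 occupied → index 1.
Table: [864, 732, _, 589, 449]

0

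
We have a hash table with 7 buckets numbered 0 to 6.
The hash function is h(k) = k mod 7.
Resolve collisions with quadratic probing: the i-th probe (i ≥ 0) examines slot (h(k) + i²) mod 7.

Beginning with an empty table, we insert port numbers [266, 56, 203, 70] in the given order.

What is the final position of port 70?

2

266 hashes to 0; slot 0 is free => place at 0.
56 hashes to 0; 0 taken => place at 1.
203 hashes to 0; 0,1 taken => place at 4.
70 hashes to 0; 0,1,4 taken => place at 2.
Table: [266, 56, 70, ., 203, ., .]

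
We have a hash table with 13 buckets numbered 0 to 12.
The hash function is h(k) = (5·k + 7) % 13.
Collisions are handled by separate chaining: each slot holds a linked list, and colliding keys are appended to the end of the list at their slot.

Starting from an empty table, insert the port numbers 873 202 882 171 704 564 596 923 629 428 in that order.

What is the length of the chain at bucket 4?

Insert 873: h=4, bucket 4 empty -> new chain.
Insert 202: h=3, bucket 3 empty -> new chain.
Insert 882: h=10, bucket 10 empty -> new chain.
Insert 171: h=4, bucket 4 nonempty -> append to chain.
Insert 704: h=4, bucket 4 nonempty -> append to chain.
Insert 564: h=6, bucket 6 empty -> new chain.
Insert 596: h=10, bucket 10 nonempty -> append to chain.
Insert 923: h=7, bucket 7 empty -> new chain.
Insert 629: h=6, bucket 6 nonempty -> append to chain.
Insert 428: h=2, bucket 2 empty -> new chain.
Final buckets:
0: .
1: .
2: 428
3: 202
4: 873 -> 171 -> 704
5: .
6: 564 -> 629
7: 923
8: .
9: .
10: 882 -> 596
11: .
12: .

3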